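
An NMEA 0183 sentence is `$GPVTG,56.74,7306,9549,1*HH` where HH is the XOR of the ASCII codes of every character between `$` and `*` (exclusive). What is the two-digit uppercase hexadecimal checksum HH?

XOR the ASCII codes of the payload characters:
  'G' = 0x47 → acc = 0x47
  'P' = 0x50 → acc = 0x17
  'V' = 0x56 → acc = 0x41
  'T' = 0x54 → acc = 0x15
  'G' = 0x47 → acc = 0x52
  ',' = 0x2C → acc = 0x7E
  '5' = 0x35 → acc = 0x4B
  '6' = 0x36 → acc = 0x7D
  '.' = 0x2E → acc = 0x53
  '7' = 0x37 → acc = 0x64
  '4' = 0x34 → acc = 0x50
  ',' = 0x2C → acc = 0x7C
  '7' = 0x37 → acc = 0x4B
  '3' = 0x33 → acc = 0x78
  '0' = 0x30 → acc = 0x48
  '6' = 0x36 → acc = 0x7E
  ',' = 0x2C → acc = 0x52
  '9' = 0x39 → acc = 0x6B
  '5' = 0x35 → acc = 0x5E
  '4' = 0x34 → acc = 0x6A
  '9' = 0x39 → acc = 0x53
  ',' = 0x2C → acc = 0x7F
  '1' = 0x31 → acc = 0x4E
Checksum = 0x4E.

4E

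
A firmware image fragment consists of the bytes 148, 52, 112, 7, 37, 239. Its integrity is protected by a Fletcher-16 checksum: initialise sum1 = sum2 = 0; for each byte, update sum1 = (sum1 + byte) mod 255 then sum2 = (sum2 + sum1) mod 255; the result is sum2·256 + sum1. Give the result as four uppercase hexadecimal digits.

Running sums (mod 255):
  after byte 0 (148): sum1=148, sum2=148
  after byte 1 (52): sum1=200, sum2=93
  after byte 2 (112): sum1=57, sum2=150
  after byte 3 (7): sum1=64, sum2=214
  after byte 4 (37): sum1=101, sum2=60
  after byte 5 (239): sum1=85, sum2=145
Checksum = sum2·256 + sum1 = 145·256 + 85 = 37205 = 0x9155.

9155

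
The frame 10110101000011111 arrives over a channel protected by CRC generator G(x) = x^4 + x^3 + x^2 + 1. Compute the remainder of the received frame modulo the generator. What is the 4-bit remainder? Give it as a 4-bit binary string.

0000

Modulo-2 division of 10110101000011111 by 11101:
  pos 0: 10110 XOR 11101 = 01011
  pos 1: 10111 XOR 11101 = 01010
  pos 2: 10100 XOR 11101 = 01001
  pos 3: 10011 XOR 11101 = 01110
  pos 4: 11100 XOR 11101 = 00001
  pos 8: 10001 XOR 11101 = 01100
  pos 9: 11001 XOR 11101 = 00100
  pos 11: 10011 XOR 11101 = 01110
  pos 12: 11101 XOR 11101 = 00000
Remainder = 0000 (zero — the frame passes the CRC check).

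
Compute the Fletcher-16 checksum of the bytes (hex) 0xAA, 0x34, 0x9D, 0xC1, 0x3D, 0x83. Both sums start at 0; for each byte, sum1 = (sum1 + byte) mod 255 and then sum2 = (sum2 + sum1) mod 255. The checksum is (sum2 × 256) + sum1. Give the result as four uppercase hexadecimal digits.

BEFE

Running sums (mod 255):
  after byte 0 (0xAA): sum1=170, sum2=170
  after byte 1 (0x34): sum1=222, sum2=137
  after byte 2 (0x9D): sum1=124, sum2=6
  after byte 3 (0xC1): sum1=62, sum2=68
  after byte 4 (0x3D): sum1=123, sum2=191
  after byte 5 (0x83): sum1=254, sum2=190
Checksum = sum2·256 + sum1 = 190·256 + 254 = 48894 = 0xBEFE.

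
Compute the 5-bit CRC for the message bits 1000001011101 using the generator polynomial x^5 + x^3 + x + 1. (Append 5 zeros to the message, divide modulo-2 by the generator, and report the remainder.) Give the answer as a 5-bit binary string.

10111

Append 5 zeros: 100000101110100000. Divide by 101011 (XOR where the leading bit is 1):
  pos 0: 100000 XOR 101011 = 001011
  pos 2: 101110 XOR 101011 = 000101
  pos 5: 101111 XOR 101011 = 000100
  pos 8: 100010 XOR 101011 = 001001
  pos 10: 100100 XOR 101011 = 001111
  pos 12: 111100 XOR 101011 = 010111
Remainder (last 5 bits) = 10111. This is the CRC / FCS.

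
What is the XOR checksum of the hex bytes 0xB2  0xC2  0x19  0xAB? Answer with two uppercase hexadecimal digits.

XOR the bytes together:
  start with 0xB2
  0xB2 ⊕ 0xC2 = 0x70
  0x70 ⊕ 0x19 = 0x69
  0x69 ⊕ 0xAB = 0xC2

C2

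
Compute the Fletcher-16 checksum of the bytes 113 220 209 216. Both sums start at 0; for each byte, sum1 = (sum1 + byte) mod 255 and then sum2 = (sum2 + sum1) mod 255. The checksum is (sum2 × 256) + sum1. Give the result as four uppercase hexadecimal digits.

D8F8

Running sums (mod 255):
  after byte 0 (113): sum1=113, sum2=113
  after byte 1 (220): sum1=78, sum2=191
  after byte 2 (209): sum1=32, sum2=223
  after byte 3 (216): sum1=248, sum2=216
Checksum = sum2·256 + sum1 = 216·256 + 248 = 55544 = 0xD8F8.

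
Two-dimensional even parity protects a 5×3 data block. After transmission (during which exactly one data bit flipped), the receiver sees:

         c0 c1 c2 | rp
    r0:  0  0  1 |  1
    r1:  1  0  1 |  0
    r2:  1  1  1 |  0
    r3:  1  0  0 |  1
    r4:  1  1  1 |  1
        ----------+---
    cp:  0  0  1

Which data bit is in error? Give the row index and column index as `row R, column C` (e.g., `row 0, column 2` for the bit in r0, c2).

Recompute each row's even parity and compare to rp:
  r0: data parity 1, sent rp 1 → ok
  r1: data parity 0, sent rp 0 → ok
  r2: data parity 1, sent rp 0 → mismatch
  r3: data parity 1, sent rp 1 → ok
  r4: data parity 1, sent rp 1 → ok
Recompute each column's even parity and compare to cp:
  c0: data parity 0, sent cp 0 → ok
  c1: data parity 0, sent cp 0 → ok
  c2: data parity 0, sent cp 1 → mismatch
Exactly one row (r2) and one column (c2) fail → the flipped bit is at their intersection.

row 2, column 2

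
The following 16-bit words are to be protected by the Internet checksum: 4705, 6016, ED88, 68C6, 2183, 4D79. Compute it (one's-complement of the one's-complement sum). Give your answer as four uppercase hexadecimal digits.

9398

One's-complement addition (fold any carry out of bit 15 back into bit 0):
  0x4705 + 0x6016 = 0x0A71B
  0xA71B + 0xED88 = 0x194A3 → wrap carry → 0x94A4
  0x94A4 + 0x68C6 = 0x0FD6A
  0xFD6A + 0x2183 = 0x11EED → wrap carry → 0x1EEE
  0x1EEE + 0x4D79 = 0x06C67
One's-complement sum = 0x6C67.
Checksum = ~0x6C67 & 0xFFFF = 0x9398.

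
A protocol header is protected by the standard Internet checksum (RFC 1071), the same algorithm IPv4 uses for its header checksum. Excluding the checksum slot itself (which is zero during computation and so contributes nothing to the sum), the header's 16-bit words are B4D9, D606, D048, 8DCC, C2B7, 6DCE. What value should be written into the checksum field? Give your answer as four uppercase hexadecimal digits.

One's-complement addition (fold any carry out of bit 15 back into bit 0):
  0xB4D9 + 0xD606 = 0x18ADF → wrap carry → 0x8AE0
  0x8AE0 + 0xD048 = 0x15B28 → wrap carry → 0x5B29
  0x5B29 + 0x8DCC = 0x0E8F5
  0xE8F5 + 0xC2B7 = 0x1ABAC → wrap carry → 0xABAD
  0xABAD + 0x6DCE = 0x1197B → wrap carry → 0x197C
One's-complement sum = 0x197C.
Checksum = ~0x197C & 0xFFFF = 0xE683.

E683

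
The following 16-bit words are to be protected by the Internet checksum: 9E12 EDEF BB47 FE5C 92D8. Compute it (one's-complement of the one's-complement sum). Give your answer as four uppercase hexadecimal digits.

2780

One's-complement addition (fold any carry out of bit 15 back into bit 0):
  0x9E12 + 0xEDEF = 0x18C01 → wrap carry → 0x8C02
  0x8C02 + 0xBB47 = 0x14749 → wrap carry → 0x474A
  0x474A + 0xFE5C = 0x145A6 → wrap carry → 0x45A7
  0x45A7 + 0x92D8 = 0x0D87F
One's-complement sum = 0xD87F.
Checksum = ~0xD87F & 0xFFFF = 0x2780.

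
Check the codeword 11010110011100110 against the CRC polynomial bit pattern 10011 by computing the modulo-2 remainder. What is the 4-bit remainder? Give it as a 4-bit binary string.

Modulo-2 division of 11010110011100110 by 10011:
  pos 0: 11010 XOR 10011 = 01001
  pos 1: 10011 XOR 10011 = 00000
  pos 6: 10011 XOR 10011 = 00000
  pos 11: 10011 XOR 10011 = 00000
Remainder = 0000 (zero — the frame passes the CRC check).

0000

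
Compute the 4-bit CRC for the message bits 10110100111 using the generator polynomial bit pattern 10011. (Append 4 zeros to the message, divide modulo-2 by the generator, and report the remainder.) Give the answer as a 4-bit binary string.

Append 4 zeros: 101101001110000. Divide by 10011 (XOR where the leading bit is 1):
  pos 0: 10110 XOR 10011 = 00101
  pos 2: 10110 XOR 10011 = 00101
  pos 4: 10101 XOR 10011 = 00110
  pos 6: 11011 XOR 10011 = 01000
  pos 7: 10000 XOR 10011 = 00011
  pos 10: 11000 XOR 10011 = 01011
Remainder (last 4 bits) = 1011. This is the CRC / FCS.

1011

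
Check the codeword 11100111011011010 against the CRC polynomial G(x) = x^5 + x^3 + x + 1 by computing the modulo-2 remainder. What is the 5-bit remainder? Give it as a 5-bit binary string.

Modulo-2 division of 11100111011011010 by 101011:
  pos 0: 111001 XOR 101011 = 010010
  pos 1: 100101 XOR 101011 = 001110
  pos 3: 111010 XOR 101011 = 010001
  pos 4: 100011 XOR 101011 = 001000
  pos 6: 100010 XOR 101011 = 001001
  pos 8: 100111 XOR 101011 = 001100
  pos 10: 110001 XOR 101011 = 011010
  pos 11: 110100 XOR 101011 = 011111
Remainder = 11111 (nonzero — an error is detected).

11111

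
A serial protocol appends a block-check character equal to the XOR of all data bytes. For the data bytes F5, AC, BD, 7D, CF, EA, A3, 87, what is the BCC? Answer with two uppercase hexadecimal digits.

98

XOR the bytes together:
  start with 0xF5
  0xF5 ⊕ 0xAC = 0x59
  0x59 ⊕ 0xBD = 0xE4
  0xE4 ⊕ 0x7D = 0x99
  0x99 ⊕ 0xCF = 0x56
  0x56 ⊕ 0xEA = 0xBC
  0xBC ⊕ 0xA3 = 0x1F
  0x1F ⊕ 0x87 = 0x98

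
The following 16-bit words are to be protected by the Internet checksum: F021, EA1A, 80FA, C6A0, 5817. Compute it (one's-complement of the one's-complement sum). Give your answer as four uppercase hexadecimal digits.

One's-complement addition (fold any carry out of bit 15 back into bit 0):
  0xF021 + 0xEA1A = 0x1DA3B → wrap carry → 0xDA3C
  0xDA3C + 0x80FA = 0x15B36 → wrap carry → 0x5B37
  0x5B37 + 0xC6A0 = 0x121D7 → wrap carry → 0x21D8
  0x21D8 + 0x5817 = 0x079EF
One's-complement sum = 0x79EF.
Checksum = ~0x79EF & 0xFFFF = 0x8610.

8610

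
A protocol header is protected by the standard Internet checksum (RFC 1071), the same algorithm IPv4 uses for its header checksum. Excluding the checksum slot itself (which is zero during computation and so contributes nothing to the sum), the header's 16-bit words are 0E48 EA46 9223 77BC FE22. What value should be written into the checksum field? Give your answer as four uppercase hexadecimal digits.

FF6D

One's-complement addition (fold any carry out of bit 15 back into bit 0):
  0x0E48 + 0xEA46 = 0x0F88E
  0xF88E + 0x9223 = 0x18AB1 → wrap carry → 0x8AB2
  0x8AB2 + 0x77BC = 0x1026E → wrap carry → 0x026F
  0x026F + 0xFE22 = 0x10091 → wrap carry → 0x0092
One's-complement sum = 0x0092.
Checksum = ~0x0092 & 0xFFFF = 0xFF6D.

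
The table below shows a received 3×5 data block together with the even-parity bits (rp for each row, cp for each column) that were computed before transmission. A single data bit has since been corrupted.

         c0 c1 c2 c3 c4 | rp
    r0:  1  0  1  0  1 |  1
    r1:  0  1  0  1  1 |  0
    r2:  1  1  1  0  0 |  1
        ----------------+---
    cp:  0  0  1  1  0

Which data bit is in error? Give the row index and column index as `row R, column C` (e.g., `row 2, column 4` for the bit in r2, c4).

Recompute each row's even parity and compare to rp:
  r0: data parity 1, sent rp 1 → ok
  r1: data parity 1, sent rp 0 → mismatch
  r2: data parity 1, sent rp 1 → ok
Recompute each column's even parity and compare to cp:
  c0: data parity 0, sent cp 0 → ok
  c1: data parity 0, sent cp 0 → ok
  c2: data parity 0, sent cp 1 → mismatch
  c3: data parity 1, sent cp 1 → ok
  c4: data parity 0, sent cp 0 → ok
Exactly one row (r1) and one column (c2) fail → the flipped bit is at their intersection.

row 1, column 2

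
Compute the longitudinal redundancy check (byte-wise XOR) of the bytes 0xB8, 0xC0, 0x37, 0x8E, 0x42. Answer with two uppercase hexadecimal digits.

XOR the bytes together:
  start with 0xB8
  0xB8 ⊕ 0xC0 = 0x78
  0x78 ⊕ 0x37 = 0x4F
  0x4F ⊕ 0x8E = 0xC1
  0xC1 ⊕ 0x42 = 0x83

83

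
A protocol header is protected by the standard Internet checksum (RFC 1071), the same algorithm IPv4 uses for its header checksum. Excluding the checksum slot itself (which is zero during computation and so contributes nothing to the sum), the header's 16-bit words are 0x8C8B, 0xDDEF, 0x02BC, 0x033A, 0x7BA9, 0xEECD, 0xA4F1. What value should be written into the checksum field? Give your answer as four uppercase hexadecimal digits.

8025

One's-complement addition (fold any carry out of bit 15 back into bit 0):
  0x8C8B + 0xDDEF = 0x16A7A → wrap carry → 0x6A7B
  0x6A7B + 0x02BC = 0x06D37
  0x6D37 + 0x033A = 0x07071
  0x7071 + 0x7BA9 = 0x0EC1A
  0xEC1A + 0xEECD = 0x1DAE7 → wrap carry → 0xDAE8
  0xDAE8 + 0xA4F1 = 0x17FD9 → wrap carry → 0x7FDA
One's-complement sum = 0x7FDA.
Checksum = ~0x7FDA & 0xFFFF = 0x8025.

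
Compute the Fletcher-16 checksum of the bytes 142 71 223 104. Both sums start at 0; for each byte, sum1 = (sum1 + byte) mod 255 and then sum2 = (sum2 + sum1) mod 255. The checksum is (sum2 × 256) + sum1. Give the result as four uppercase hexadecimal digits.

381E

Running sums (mod 255):
  after byte 0 (142): sum1=142, sum2=142
  after byte 1 (71): sum1=213, sum2=100
  after byte 2 (223): sum1=181, sum2=26
  after byte 3 (104): sum1=30, sum2=56
Checksum = sum2·256 + sum1 = 56·256 + 30 = 14366 = 0x381E.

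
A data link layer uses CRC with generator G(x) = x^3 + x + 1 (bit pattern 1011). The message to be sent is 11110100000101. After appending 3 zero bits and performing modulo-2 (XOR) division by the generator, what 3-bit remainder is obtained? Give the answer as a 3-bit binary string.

Append 3 zeros: 11110100000101000. Divide by 1011 (XOR where the leading bit is 1):
  pos 0: 1111 XOR 1011 = 0100
  pos 1: 1000 XOR 1011 = 0011
  pos 3: 1110 XOR 1011 = 0101
  pos 4: 1010 XOR 1011 = 0001
  pos 7: 1000 XOR 1011 = 0011
  pos 9: 1110 XOR 1011 = 0101
  pos 10: 1011 XOR 1011 = 0000
Remainder (last 3 bits) = 000. This is the CRC / FCS.

000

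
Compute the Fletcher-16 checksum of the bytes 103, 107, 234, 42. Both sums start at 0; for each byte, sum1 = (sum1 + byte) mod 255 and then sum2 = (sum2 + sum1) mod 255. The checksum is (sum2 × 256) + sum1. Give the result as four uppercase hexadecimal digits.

DFE7

Running sums (mod 255):
  after byte 0 (103): sum1=103, sum2=103
  after byte 1 (107): sum1=210, sum2=58
  after byte 2 (234): sum1=189, sum2=247
  after byte 3 (42): sum1=231, sum2=223
Checksum = sum2·256 + sum1 = 223·256 + 231 = 57319 = 0xDFE7.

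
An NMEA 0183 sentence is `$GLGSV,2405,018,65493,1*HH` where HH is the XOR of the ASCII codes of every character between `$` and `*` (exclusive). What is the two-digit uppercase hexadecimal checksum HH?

7F

XOR the ASCII codes of the payload characters:
  'G' = 0x47 → acc = 0x47
  'L' = 0x4C → acc = 0x0B
  'G' = 0x47 → acc = 0x4C
  'S' = 0x53 → acc = 0x1F
  'V' = 0x56 → acc = 0x49
  ',' = 0x2C → acc = 0x65
  '2' = 0x32 → acc = 0x57
  '4' = 0x34 → acc = 0x63
  '0' = 0x30 → acc = 0x53
  '5' = 0x35 → acc = 0x66
  ',' = 0x2C → acc = 0x4A
  '0' = 0x30 → acc = 0x7A
  '1' = 0x31 → acc = 0x4B
  '8' = 0x38 → acc = 0x73
  ',' = 0x2C → acc = 0x5F
  '6' = 0x36 → acc = 0x69
  '5' = 0x35 → acc = 0x5C
  '4' = 0x34 → acc = 0x68
  '9' = 0x39 → acc = 0x51
  '3' = 0x33 → acc = 0x62
  ',' = 0x2C → acc = 0x4E
  '1' = 0x31 → acc = 0x7F
Checksum = 0x7F.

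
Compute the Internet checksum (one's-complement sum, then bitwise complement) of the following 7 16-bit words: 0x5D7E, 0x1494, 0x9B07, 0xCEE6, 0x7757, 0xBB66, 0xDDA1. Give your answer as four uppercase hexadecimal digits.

One's-complement addition (fold any carry out of bit 15 back into bit 0):
  0x5D7E + 0x1494 = 0x07212
  0x7212 + 0x9B07 = 0x10D19 → wrap carry → 0x0D1A
  0x0D1A + 0xCEE6 = 0x0DC00
  0xDC00 + 0x7757 = 0x15357 → wrap carry → 0x5358
  0x5358 + 0xBB66 = 0x10EBE → wrap carry → 0x0EBF
  0x0EBF + 0xDDA1 = 0x0EC60
One's-complement sum = 0xEC60.
Checksum = ~0xEC60 & 0xFFFF = 0x139F.

139F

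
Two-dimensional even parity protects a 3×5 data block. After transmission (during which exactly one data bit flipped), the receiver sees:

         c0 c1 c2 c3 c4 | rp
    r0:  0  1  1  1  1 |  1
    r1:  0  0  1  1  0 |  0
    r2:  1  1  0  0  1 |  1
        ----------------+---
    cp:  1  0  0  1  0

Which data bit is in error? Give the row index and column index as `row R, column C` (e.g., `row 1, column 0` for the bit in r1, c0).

row 0, column 3

Recompute each row's even parity and compare to rp:
  r0: data parity 0, sent rp 1 → mismatch
  r1: data parity 0, sent rp 0 → ok
  r2: data parity 1, sent rp 1 → ok
Recompute each column's even parity and compare to cp:
  c0: data parity 1, sent cp 1 → ok
  c1: data parity 0, sent cp 0 → ok
  c2: data parity 0, sent cp 0 → ok
  c3: data parity 0, sent cp 1 → mismatch
  c4: data parity 0, sent cp 0 → ok
Exactly one row (r0) and one column (c3) fail → the flipped bit is at their intersection.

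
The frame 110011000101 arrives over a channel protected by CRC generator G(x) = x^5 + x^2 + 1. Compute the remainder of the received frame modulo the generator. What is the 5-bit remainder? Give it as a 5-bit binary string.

Modulo-2 division of 110011000101 by 100101:
  pos 0: 110011 XOR 100101 = 010110
  pos 1: 101100 XOR 100101 = 001001
  pos 3: 100100 XOR 100101 = 000001
Remainder = 01101 (nonzero — an error is detected).

01101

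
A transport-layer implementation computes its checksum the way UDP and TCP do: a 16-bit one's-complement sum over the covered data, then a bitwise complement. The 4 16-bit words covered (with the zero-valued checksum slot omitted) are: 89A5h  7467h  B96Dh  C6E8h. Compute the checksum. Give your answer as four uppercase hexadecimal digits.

819C

One's-complement addition (fold any carry out of bit 15 back into bit 0):
  0x89A5 + 0x7467 = 0x0FE0C
  0xFE0C + 0xB96D = 0x1B779 → wrap carry → 0xB77A
  0xB77A + 0xC6E8 = 0x17E62 → wrap carry → 0x7E63
One's-complement sum = 0x7E63.
Checksum = ~0x7E63 & 0xFFFF = 0x819C.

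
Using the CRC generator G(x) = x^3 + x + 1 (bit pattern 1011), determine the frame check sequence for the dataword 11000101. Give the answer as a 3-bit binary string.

011

Append 3 zeros: 11000101000. Divide by 1011 (XOR where the leading bit is 1):
  pos 0: 1100 XOR 1011 = 0111
  pos 1: 1110 XOR 1011 = 0101
  pos 2: 1011 XOR 1011 = 0000
  pos 7: 1000 XOR 1011 = 0011
Remainder (last 3 bits) = 011. This is the CRC / FCS.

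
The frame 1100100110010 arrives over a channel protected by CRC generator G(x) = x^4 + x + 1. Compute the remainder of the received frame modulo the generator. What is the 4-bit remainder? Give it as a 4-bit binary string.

0011

Modulo-2 division of 1100100110010 by 10011:
  pos 0: 11001 XOR 10011 = 01010
  pos 1: 10100 XOR 10011 = 00111
  pos 3: 11101 XOR 10011 = 01110
  pos 4: 11101 XOR 10011 = 01110
  pos 5: 11100 XOR 10011 = 01111
  pos 6: 11110 XOR 10011 = 01101
  pos 7: 11011 XOR 10011 = 01000
  pos 8: 10000 XOR 10011 = 00011
Remainder = 0011 (nonzero — an error is detected).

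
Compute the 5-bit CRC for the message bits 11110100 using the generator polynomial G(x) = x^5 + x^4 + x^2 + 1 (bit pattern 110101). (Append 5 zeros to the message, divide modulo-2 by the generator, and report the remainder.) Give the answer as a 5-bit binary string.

Append 5 zeros: 1111010000000. Divide by 110101 (XOR where the leading bit is 1):
  pos 0: 111101 XOR 110101 = 001000
  pos 2: 100000 XOR 110101 = 010101
  pos 3: 101010 XOR 110101 = 011111
  pos 4: 111110 XOR 110101 = 001011
  pos 6: 101100 XOR 110101 = 011001
  pos 7: 110010 XOR 110101 = 000111
Remainder (last 5 bits) = 00111. This is the CRC / FCS.

00111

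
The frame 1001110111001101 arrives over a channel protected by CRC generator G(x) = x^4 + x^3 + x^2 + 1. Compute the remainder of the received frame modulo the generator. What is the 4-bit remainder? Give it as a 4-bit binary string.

Modulo-2 division of 1001110111001101 by 11101:
  pos 0: 10011 XOR 11101 = 01110
  pos 1: 11101 XOR 11101 = 00000
  pos 7: 11100 XOR 11101 = 00001
  pos 11: 11101 XOR 11101 = 00000
Remainder = 0000 (zero — the frame passes the CRC check).

0000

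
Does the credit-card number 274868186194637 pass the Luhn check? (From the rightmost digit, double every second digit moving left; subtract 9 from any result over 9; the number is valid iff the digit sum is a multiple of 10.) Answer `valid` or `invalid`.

invalid

From the right, keep odd positions and double even positions (subtract 9 from any doubled value over 9):
  doubled (positions 2,4,...): 6 8 2 7 7 7 5 → sum 42
  kept (positions 1,3,...): 7 6 9 6 1 6 4 2 → sum 41
Total = 83.
83 mod 10 = 3, so the number is invalid.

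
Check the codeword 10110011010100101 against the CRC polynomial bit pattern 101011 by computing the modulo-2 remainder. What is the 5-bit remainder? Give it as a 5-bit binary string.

Modulo-2 division of 10110011010100101 by 101011:
  pos 0: 101100 XOR 101011 = 000111
  pos 3: 111110 XOR 101011 = 010101
  pos 4: 101011 XOR 101011 = 000000
  pos 11: 100101 XOR 101011 = 001110
Remainder = 01110 (nonzero — an error is detected).

01110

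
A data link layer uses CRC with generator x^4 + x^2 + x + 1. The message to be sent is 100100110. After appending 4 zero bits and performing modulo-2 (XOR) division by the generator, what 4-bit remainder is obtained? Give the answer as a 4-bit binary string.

1111

Append 4 zeros: 1001001100000. Divide by 10111 (XOR where the leading bit is 1):
  pos 0: 10010 XOR 10111 = 00101
  pos 2: 10101 XOR 10111 = 00010
  pos 5: 10100 XOR 10111 = 00011
  pos 8: 11000 XOR 10111 = 01111
Remainder (last 4 bits) = 1111. This is the CRC / FCS.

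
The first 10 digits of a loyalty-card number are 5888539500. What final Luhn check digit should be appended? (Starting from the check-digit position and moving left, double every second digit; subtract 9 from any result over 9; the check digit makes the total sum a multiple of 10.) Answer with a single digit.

Partial digits right→left: 0 0 5 9 3 5 8 8 8 5
Double every second digit counting from the check-digit position (so the 1st, 3rd, 5th, ... of the partial from the right).
  doubled (with −9 where >9): 0 1 6 7 7 → sum 21
  kept as-is: 0 9 5 8 5 → sum 27
Total = 21 + 27 = 48.
Check digit = (10 − (48 mod 10)) mod 10 = 2.

2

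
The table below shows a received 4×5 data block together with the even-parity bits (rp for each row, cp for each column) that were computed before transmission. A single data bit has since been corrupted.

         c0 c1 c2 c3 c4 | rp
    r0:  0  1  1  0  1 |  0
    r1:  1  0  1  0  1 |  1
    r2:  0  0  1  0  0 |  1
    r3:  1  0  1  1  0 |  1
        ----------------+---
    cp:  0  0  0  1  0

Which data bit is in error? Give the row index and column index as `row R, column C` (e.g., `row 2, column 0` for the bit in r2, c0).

row 0, column 1

Recompute each row's even parity and compare to rp:
  r0: data parity 1, sent rp 0 → mismatch
  r1: data parity 1, sent rp 1 → ok
  r2: data parity 1, sent rp 1 → ok
  r3: data parity 1, sent rp 1 → ok
Recompute each column's even parity and compare to cp:
  c0: data parity 0, sent cp 0 → ok
  c1: data parity 1, sent cp 0 → mismatch
  c2: data parity 0, sent cp 0 → ok
  c3: data parity 1, sent cp 1 → ok
  c4: data parity 0, sent cp 0 → ok
Exactly one row (r0) and one column (c1) fail → the flipped bit is at their intersection.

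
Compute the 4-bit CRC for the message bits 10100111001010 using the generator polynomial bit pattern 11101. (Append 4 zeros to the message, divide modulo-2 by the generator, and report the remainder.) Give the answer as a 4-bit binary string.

1110

Append 4 zeros: 101001110010100000. Divide by 11101 (XOR where the leading bit is 1):
  pos 0: 10100 XOR 11101 = 01001
  pos 1: 10011 XOR 11101 = 01110
  pos 2: 11101 XOR 11101 = 00000
  pos 7: 10010 XOR 11101 = 01111
  pos 8: 11111 XOR 11101 = 00010
  pos 11: 10000 XOR 11101 = 01101
  pos 12: 11010 XOR 11101 = 00111
Remainder (last 4 bits) = 1110. This is the CRC / FCS.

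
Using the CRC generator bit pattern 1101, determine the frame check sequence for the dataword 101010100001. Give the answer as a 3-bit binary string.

000

Append 3 zeros: 101010100001000. Divide by 1101 (XOR where the leading bit is 1):
  pos 0: 1010 XOR 1101 = 0111
  pos 1: 1111 XOR 1101 = 0010
  pos 3: 1001 XOR 1101 = 0100
  pos 4: 1000 XOR 1101 = 0101
  pos 5: 1010 XOR 1101 = 0111
  pos 6: 1110 XOR 1101 = 0011
  pos 8: 1101 XOR 1101 = 0000
Remainder (last 3 bits) = 000. This is the CRC / FCS.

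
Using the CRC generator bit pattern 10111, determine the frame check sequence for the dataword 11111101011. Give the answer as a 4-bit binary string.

0111

Append 4 zeros: 111111010110000. Divide by 10111 (XOR where the leading bit is 1):
  pos 0: 11111 XOR 10111 = 01000
  pos 1: 10001 XOR 10111 = 00110
  pos 3: 11001 XOR 10111 = 01110
  pos 4: 11100 XOR 10111 = 01011
  pos 5: 10111 XOR 10111 = 00000
  pos 10: 10000 XOR 10111 = 00111
Remainder (last 4 bits) = 0111. This is the CRC / FCS.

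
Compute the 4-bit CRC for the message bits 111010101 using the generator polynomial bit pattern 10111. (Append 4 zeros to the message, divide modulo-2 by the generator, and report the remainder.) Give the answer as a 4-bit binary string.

1111

Append 4 zeros: 1110101010000. Divide by 10111 (XOR where the leading bit is 1):
  pos 0: 11101 XOR 10111 = 01010
  pos 1: 10100 XOR 10111 = 00011
  pos 4: 11101 XOR 10111 = 01010
  pos 5: 10100 XOR 10111 = 00011
  pos 8: 11000 XOR 10111 = 01111
Remainder (last 4 bits) = 1111. This is the CRC / FCS.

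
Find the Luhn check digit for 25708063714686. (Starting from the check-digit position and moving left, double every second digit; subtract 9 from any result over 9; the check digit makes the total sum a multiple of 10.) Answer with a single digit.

3

Partial digits right→left: 6 8 6 4 1 7 3 6 0 8 0 7 5 2
Double every second digit counting from the check-digit position (so the 1st, 3rd, 5th, ... of the partial from the right).
  doubled (with −9 where >9): 3 3 2 6 0 0 1 → sum 15
  kept as-is: 8 4 7 6 8 7 2 → sum 42
Total = 15 + 42 = 57.
Check digit = (10 − (57 mod 10)) mod 10 = 3.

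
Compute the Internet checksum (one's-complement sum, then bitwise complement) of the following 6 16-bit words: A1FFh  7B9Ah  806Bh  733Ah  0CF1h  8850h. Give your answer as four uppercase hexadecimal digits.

597E

One's-complement addition (fold any carry out of bit 15 back into bit 0):
  0xA1FF + 0x7B9A = 0x11D99 → wrap carry → 0x1D9A
  0x1D9A + 0x806B = 0x09E05
  0x9E05 + 0x733A = 0x1113F → wrap carry → 0x1140
  0x1140 + 0x0CF1 = 0x01E31
  0x1E31 + 0x8850 = 0x0A681
One's-complement sum = 0xA681.
Checksum = ~0xA681 & 0xFFFF = 0x597E.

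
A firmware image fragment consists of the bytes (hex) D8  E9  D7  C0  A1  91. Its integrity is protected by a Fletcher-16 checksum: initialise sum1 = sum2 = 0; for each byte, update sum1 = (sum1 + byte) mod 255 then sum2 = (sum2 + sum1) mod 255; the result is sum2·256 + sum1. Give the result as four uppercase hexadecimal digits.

1D8E

Running sums (mod 255):
  after byte 0 (D8): sum1=216, sum2=216
  after byte 1 (E9): sum1=194, sum2=155
  after byte 2 (D7): sum1=154, sum2=54
  after byte 3 (C0): sum1=91, sum2=145
  after byte 4 (A1): sum1=252, sum2=142
  after byte 5 (91): sum1=142, sum2=29
Checksum = sum2·256 + sum1 = 29·256 + 142 = 7566 = 0x1D8E.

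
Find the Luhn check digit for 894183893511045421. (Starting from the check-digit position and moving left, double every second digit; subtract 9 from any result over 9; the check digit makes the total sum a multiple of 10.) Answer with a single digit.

4

Partial digits right→left: 1 2 4 5 4 0 1 1 5 3 9 8 3 8 1 4 9 8
Double every second digit counting from the check-digit position (so the 1st, 3rd, 5th, ... of the partial from the right).
  doubled (with −9 where >9): 2 8 8 2 1 9 6 2 9 → sum 47
  kept as-is: 2 5 0 1 3 8 8 4 8 → sum 39
Total = 47 + 39 = 86.
Check digit = (10 − (86 mod 10)) mod 10 = 4.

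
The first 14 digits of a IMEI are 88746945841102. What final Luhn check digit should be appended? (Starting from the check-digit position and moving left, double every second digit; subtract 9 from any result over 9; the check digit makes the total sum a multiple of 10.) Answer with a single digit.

Partial digits right→left: 2 0 1 1 4 8 5 4 9 6 4 7 8 8
Double every second digit counting from the check-digit position (so the 1st, 3rd, 5th, ... of the partial from the right).
  doubled (with −9 where >9): 4 2 8 1 9 8 7 → sum 39
  kept as-is: 0 1 8 4 6 7 8 → sum 34
Total = 39 + 34 = 73.
Check digit = (10 − (73 mod 10)) mod 10 = 7.

7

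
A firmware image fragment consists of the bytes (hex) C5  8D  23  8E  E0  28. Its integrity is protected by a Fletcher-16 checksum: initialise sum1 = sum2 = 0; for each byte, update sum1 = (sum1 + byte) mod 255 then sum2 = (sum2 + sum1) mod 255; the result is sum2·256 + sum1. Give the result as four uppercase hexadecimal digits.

880E

Running sums (mod 255):
  after byte 0 (C5): sum1=197, sum2=197
  after byte 1 (8D): sum1=83, sum2=25
  after byte 2 (23): sum1=118, sum2=143
  after byte 3 (8E): sum1=5, sum2=148
  after byte 4 (E0): sum1=229, sum2=122
  after byte 5 (28): sum1=14, sum2=136
Checksum = sum2·256 + sum1 = 136·256 + 14 = 34830 = 0x880E.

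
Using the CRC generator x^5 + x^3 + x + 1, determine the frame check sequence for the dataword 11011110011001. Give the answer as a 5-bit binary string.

00100

Append 5 zeros: 1101111001100100000. Divide by 101011 (XOR where the leading bit is 1):
  pos 0: 110111 XOR 101011 = 011100
  pos 1: 111001 XOR 101011 = 010010
  pos 2: 100100 XOR 101011 = 001111
  pos 4: 111101 XOR 101011 = 010110
  pos 5: 101101 XOR 101011 = 000110
  pos 8: 110001 XOR 101011 = 011010
  pos 9: 110100 XOR 101011 = 011111
  pos 10: 111110 XOR 101011 = 010101
  pos 11: 101010 XOR 101011 = 000001
Remainder (last 5 bits) = 00100. This is the CRC / FCS.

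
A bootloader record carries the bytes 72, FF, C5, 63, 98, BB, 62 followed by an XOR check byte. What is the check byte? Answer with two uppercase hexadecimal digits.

XOR the bytes together:
  start with 0x72
  0x72 ⊕ 0xFF = 0x8D
  0x8D ⊕ 0xC5 = 0x48
  0x48 ⊕ 0x63 = 0x2B
  0x2B ⊕ 0x98 = 0xB3
  0xB3 ⊕ 0xBB = 0x08
  0x08 ⊕ 0x62 = 0x6A

6A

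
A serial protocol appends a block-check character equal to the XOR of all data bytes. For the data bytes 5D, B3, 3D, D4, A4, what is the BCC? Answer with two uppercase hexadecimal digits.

XOR the bytes together:
  start with 0x5D
  0x5D ⊕ 0xB3 = 0xEE
  0xEE ⊕ 0x3D = 0xD3
  0xD3 ⊕ 0xD4 = 0x07
  0x07 ⊕ 0xA4 = 0xA3

A3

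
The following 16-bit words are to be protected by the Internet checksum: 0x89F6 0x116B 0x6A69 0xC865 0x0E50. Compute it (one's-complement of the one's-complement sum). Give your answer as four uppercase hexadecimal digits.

237F

One's-complement addition (fold any carry out of bit 15 back into bit 0):
  0x89F6 + 0x116B = 0x09B61
  0x9B61 + 0x6A69 = 0x105CA → wrap carry → 0x05CB
  0x05CB + 0xC865 = 0x0CE30
  0xCE30 + 0x0E50 = 0x0DC80
One's-complement sum = 0xDC80.
Checksum = ~0xDC80 & 0xFFFF = 0x237F.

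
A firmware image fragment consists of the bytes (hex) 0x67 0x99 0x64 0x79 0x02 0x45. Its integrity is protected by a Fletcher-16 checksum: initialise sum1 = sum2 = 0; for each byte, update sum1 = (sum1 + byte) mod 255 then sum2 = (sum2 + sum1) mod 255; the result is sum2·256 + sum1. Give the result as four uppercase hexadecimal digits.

B326

Running sums (mod 255):
  after byte 0 (0x67): sum1=103, sum2=103
  after byte 1 (0x99): sum1=1, sum2=104
  after byte 2 (0x64): sum1=101, sum2=205
  after byte 3 (0x79): sum1=222, sum2=172
  after byte 4 (0x02): sum1=224, sum2=141
  after byte 5 (0x45): sum1=38, sum2=179
Checksum = sum2·256 + sum1 = 179·256 + 38 = 45862 = 0xB326.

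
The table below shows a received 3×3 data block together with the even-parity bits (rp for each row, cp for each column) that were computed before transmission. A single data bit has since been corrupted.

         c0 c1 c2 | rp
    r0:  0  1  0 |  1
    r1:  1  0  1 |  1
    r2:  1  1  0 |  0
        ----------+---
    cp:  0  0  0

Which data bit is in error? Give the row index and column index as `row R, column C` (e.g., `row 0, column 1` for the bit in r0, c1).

row 1, column 2

Recompute each row's even parity and compare to rp:
  r0: data parity 1, sent rp 1 → ok
  r1: data parity 0, sent rp 1 → mismatch
  r2: data parity 0, sent rp 0 → ok
Recompute each column's even parity and compare to cp:
  c0: data parity 0, sent cp 0 → ok
  c1: data parity 0, sent cp 0 → ok
  c2: data parity 1, sent cp 0 → mismatch
Exactly one row (r1) and one column (c2) fail → the flipped bit is at their intersection.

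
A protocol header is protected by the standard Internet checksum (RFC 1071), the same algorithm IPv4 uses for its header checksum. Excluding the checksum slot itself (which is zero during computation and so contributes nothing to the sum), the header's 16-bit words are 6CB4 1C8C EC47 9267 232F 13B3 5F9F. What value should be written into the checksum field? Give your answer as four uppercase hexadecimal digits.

618E

One's-complement addition (fold any carry out of bit 15 back into bit 0):
  0x6CB4 + 0x1C8C = 0x08940
  0x8940 + 0xEC47 = 0x17587 → wrap carry → 0x7588
  0x7588 + 0x9267 = 0x107EF → wrap carry → 0x07F0
  0x07F0 + 0x232F = 0x02B1F
  0x2B1F + 0x13B3 = 0x03ED2
  0x3ED2 + 0x5F9F = 0x09E71
One's-complement sum = 0x9E71.
Checksum = ~0x9E71 & 0xFFFF = 0x618E.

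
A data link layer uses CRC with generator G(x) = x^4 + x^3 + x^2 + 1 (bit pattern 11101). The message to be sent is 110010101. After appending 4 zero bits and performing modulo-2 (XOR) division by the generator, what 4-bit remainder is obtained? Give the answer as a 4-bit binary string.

1011

Append 4 zeros: 1100101010000. Divide by 11101 (XOR where the leading bit is 1):
  pos 0: 11001 XOR 11101 = 00100
  pos 2: 10001 XOR 11101 = 01100
  pos 3: 11000 XOR 11101 = 00101
  pos 5: 10110 XOR 11101 = 01011
  pos 6: 10110 XOR 11101 = 01011
  pos 7: 10110 XOR 11101 = 01011
  pos 8: 10110 XOR 11101 = 01011
Remainder (last 4 bits) = 1011. This is the CRC / FCS.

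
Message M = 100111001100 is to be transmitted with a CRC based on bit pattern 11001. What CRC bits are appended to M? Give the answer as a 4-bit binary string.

Append 4 zeros: 1001110011000000. Divide by 11001 (XOR where the leading bit is 1):
  pos 0: 10011 XOR 11001 = 01010
  pos 1: 10101 XOR 11001 = 01100
  pos 2: 11000 XOR 11001 = 00001
  pos 6: 10110 XOR 11001 = 01111
  pos 7: 11110 XOR 11001 = 00111
  pos 9: 11100 XOR 11001 = 00101
  pos 11: 10100 XOR 11001 = 01101
Remainder (last 4 bits) = 1101. This is the CRC / FCS.

1101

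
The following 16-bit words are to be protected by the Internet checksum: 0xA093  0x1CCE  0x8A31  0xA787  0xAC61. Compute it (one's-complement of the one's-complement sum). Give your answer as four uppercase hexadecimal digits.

One's-complement addition (fold any carry out of bit 15 back into bit 0):
  0xA093 + 0x1CCE = 0x0BD61
  0xBD61 + 0x8A31 = 0x14792 → wrap carry → 0x4793
  0x4793 + 0xA787 = 0x0EF1A
  0xEF1A + 0xAC61 = 0x19B7B → wrap carry → 0x9B7C
One's-complement sum = 0x9B7C.
Checksum = ~0x9B7C & 0xFFFF = 0x6483.

6483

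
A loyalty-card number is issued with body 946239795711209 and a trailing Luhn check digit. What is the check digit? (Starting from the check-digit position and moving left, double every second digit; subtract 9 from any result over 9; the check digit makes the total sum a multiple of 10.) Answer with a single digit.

9

Partial digits right→left: 9 0 2 1 1 7 5 9 7 9 3 2 6 4 9
Double every second digit counting from the check-digit position (so the 1st, 3rd, 5th, ... of the partial from the right).
  doubled (with −9 where >9): 9 4 2 1 5 6 3 9 → sum 39
  kept as-is: 0 1 7 9 9 2 4 → sum 32
Total = 39 + 32 = 71.
Check digit = (10 − (71 mod 10)) mod 10 = 9.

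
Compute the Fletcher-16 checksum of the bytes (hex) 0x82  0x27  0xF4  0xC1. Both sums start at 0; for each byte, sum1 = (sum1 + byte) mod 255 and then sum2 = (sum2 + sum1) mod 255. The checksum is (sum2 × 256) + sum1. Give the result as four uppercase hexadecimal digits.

Running sums (mod 255):
  after byte 0 (0x82): sum1=130, sum2=130
  after byte 1 (0x27): sum1=169, sum2=44
  after byte 2 (0xF4): sum1=158, sum2=202
  after byte 3 (0xC1): sum1=96, sum2=43
Checksum = sum2·256 + sum1 = 43·256 + 96 = 11104 = 0x2B60.

2B60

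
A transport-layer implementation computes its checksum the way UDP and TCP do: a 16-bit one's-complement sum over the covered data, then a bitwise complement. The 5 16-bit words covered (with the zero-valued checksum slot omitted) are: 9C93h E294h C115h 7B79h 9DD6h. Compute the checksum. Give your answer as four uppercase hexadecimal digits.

One's-complement addition (fold any carry out of bit 15 back into bit 0):
  0x9C93 + 0xE294 = 0x17F27 → wrap carry → 0x7F28
  0x7F28 + 0xC115 = 0x1403D → wrap carry → 0x403E
  0x403E + 0x7B79 = 0x0BBB7
  0xBBB7 + 0x9DD6 = 0x1598D → wrap carry → 0x598E
One's-complement sum = 0x598E.
Checksum = ~0x598E & 0xFFFF = 0xA671.

A671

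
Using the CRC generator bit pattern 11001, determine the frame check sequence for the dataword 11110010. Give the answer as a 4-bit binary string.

0111

Append 4 zeros: 111100100000. Divide by 11001 (XOR where the leading bit is 1):
  pos 0: 11110 XOR 11001 = 00111
  pos 2: 11101 XOR 11001 = 00100
  pos 4: 10000 XOR 11001 = 01001
  pos 5: 10010 XOR 11001 = 01011
  pos 6: 10110 XOR 11001 = 01111
  pos 7: 11110 XOR 11001 = 00111
Remainder (last 4 bits) = 0111. This is the CRC / FCS.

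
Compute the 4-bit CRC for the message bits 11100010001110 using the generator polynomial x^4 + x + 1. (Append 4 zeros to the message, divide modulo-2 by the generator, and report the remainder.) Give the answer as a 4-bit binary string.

Append 4 zeros: 111000100011100000. Divide by 10011 (XOR where the leading bit is 1):
  pos 0: 11100 XOR 10011 = 01111
  pos 1: 11110 XOR 10011 = 01101
  pos 2: 11011 XOR 10011 = 01000
  pos 3: 10000 XOR 10011 = 00011
  pos 6: 11001 XOR 10011 = 01010
  pos 7: 10101 XOR 10011 = 00110
  pos 9: 11010 XOR 10011 = 01001
  pos 10: 10010 XOR 10011 = 00001
Remainder (last 4 bits) = 1000. This is the CRC / FCS.

1000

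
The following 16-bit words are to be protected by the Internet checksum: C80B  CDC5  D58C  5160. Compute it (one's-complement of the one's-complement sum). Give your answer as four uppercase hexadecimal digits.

4341

One's-complement addition (fold any carry out of bit 15 back into bit 0):
  0xC80B + 0xCDC5 = 0x195D0 → wrap carry → 0x95D1
  0x95D1 + 0xD58C = 0x16B5D → wrap carry → 0x6B5E
  0x6B5E + 0x5160 = 0x0BCBE
One's-complement sum = 0xBCBE.
Checksum = ~0xBCBE & 0xFFFF = 0x4341.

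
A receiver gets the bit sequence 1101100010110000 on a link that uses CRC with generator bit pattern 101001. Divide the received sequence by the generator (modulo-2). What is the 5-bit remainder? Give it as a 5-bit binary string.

Modulo-2 division of 1101100010110000 by 101001:
  pos 0: 110110 XOR 101001 = 011111
  pos 1: 111110 XOR 101001 = 010111
  pos 2: 101110 XOR 101001 = 000111
  pos 5: 111101 XOR 101001 = 010100
  pos 6: 101001 XOR 101001 = 000000
Remainder = 00000 (zero — the frame passes the CRC check).

00000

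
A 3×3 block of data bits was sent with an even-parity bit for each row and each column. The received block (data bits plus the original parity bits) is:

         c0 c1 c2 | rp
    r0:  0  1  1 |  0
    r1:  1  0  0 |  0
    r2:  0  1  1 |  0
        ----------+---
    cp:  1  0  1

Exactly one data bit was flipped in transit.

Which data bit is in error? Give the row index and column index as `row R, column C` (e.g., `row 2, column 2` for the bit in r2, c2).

row 1, column 2

Recompute each row's even parity and compare to rp:
  r0: data parity 0, sent rp 0 → ok
  r1: data parity 1, sent rp 0 → mismatch
  r2: data parity 0, sent rp 0 → ok
Recompute each column's even parity and compare to cp:
  c0: data parity 1, sent cp 1 → ok
  c1: data parity 0, sent cp 0 → ok
  c2: data parity 0, sent cp 1 → mismatch
Exactly one row (r1) and one column (c2) fail → the flipped bit is at their intersection.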